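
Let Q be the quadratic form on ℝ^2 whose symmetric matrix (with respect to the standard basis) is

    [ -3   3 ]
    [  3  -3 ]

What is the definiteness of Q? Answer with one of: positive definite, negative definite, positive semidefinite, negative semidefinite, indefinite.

For the 2×2 matrix [[-3, 3], [3, -3]]: det = -3·-3 − (3)² = 0, trace = -6.
det = 0 so one eigenvalue is zero; the form is semidefinite with the sign of the trace.

negative semidefinite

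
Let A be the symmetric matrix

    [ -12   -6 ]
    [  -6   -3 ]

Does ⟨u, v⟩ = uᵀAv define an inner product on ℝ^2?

no

For the 2×2 matrix [[-12, -6], [-6, -3]]: det = -12·-3 − (-6)² = 0, trace = -15.
det = 0 so one eigenvalue is zero; the form is semidefinite with the sign of the trace.
⟨·,·⟩ is an inner product exactly when A is positive definite.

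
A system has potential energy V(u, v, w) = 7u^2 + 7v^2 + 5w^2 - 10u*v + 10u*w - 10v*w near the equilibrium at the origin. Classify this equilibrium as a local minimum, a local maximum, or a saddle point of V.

The Hessian at the origin is H = [[14, -10, 10], [-10, 14, -10], [10, -10, 10]].
Row-reducing H symmetrically gives the diagonal entries 14, 48/7, 5/3.
So there are 3 positive pivots.
H is positive definite, so the origin is a strict local minimum.

local minimum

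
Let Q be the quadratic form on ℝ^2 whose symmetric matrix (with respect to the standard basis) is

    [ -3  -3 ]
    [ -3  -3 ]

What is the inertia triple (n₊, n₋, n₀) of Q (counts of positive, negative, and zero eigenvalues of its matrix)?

Row-reducing A symmetrically gives the diagonal entries -3, 0.
So there are 1 negative, 1 zero pivots.

(0, 1, 1)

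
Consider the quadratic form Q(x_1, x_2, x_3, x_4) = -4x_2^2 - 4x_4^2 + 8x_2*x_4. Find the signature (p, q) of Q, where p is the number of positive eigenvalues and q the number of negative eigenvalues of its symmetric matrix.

(0, 1)

The symmetric matrix is A = [[0, 0, 0, 0], [0, -4, 0, 4], [0, 0, 0, 0], [0, 4, 0, -4]].
Applying the same elementary operations to the rows and columns of A produces a congruent diagonal matrix with entries 0, -4, 0, 0.
Counting signs: 1 negative, 3 zero.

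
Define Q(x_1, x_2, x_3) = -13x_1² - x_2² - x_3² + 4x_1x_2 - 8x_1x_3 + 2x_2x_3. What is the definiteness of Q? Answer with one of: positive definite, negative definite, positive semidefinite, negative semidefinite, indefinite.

indefinite

The symmetric matrix is A = [[-13, 2, -4], [2, -1, 1], [-4, 1, -1]].
An LDLᵀ factorisation of A has diagonal entries -13, -9/13, 4/9.
Counting signs: 1 positive, 2 negative.
Hence Q is indefinite.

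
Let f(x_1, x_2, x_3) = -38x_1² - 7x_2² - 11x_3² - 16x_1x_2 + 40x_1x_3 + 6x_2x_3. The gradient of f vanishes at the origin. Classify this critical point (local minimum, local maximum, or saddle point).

The Hessian at the origin is H = [[-76, -16, 40], [-16, -14, 6], [40, 6, -22]].
An LDLᵀ factorisation of H has diagonal entries -76, -202/19, -40/101.
That gives 3 negative pivots.
H is negative definite, so the origin is a strict local maximum.

local maximum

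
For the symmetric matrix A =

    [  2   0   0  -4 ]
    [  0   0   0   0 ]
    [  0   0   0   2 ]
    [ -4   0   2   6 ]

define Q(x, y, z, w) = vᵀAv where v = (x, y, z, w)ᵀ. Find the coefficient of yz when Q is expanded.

The coefficient of yz is A[2,3] + A[3,2] = 2·0 = 0.

0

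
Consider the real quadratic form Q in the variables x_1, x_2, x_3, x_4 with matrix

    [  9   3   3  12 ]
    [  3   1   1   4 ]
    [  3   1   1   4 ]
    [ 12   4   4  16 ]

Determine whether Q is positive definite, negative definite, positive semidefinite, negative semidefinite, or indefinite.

positive semidefinite

Congruent diagonalization of A (simultaneous row and column reduction) yields pivots 9, 0, 0, 0.
So there are 1 positive, 3 zero pivots.
Hence Q is positive semidefinite.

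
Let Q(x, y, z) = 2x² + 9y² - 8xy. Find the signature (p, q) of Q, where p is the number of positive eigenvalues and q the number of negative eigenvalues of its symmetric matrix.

(2, 0)

The associated matrix is A = [[2, -4, 0], [-4, 9, 0], [0, 0, 0]].
Applying the same elementary operations to the rows and columns of A produces a congruent diagonal matrix with entries 2, 1, 0.
So there are 2 positive, 1 zero pivots.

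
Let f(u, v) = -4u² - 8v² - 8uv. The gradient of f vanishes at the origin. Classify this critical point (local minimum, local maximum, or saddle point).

local maximum

The Hessian at the origin is H = [[-8, -8], [-8, -16]].
det H = -8·-16 − (-8)² = 64 > 0 and H[1,1] = -8 < 0, so H is negative definite.
Therefore the origin is a local maximum.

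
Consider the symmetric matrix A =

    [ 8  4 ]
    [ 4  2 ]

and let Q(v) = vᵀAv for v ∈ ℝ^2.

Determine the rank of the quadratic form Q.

Applying the same elementary operations to the rows and columns of A produces a congruent diagonal matrix with entries 8, 0.
So there are 1 positive, 1 zero pivots.
The rank is the number of nonzero pivots: 1.

1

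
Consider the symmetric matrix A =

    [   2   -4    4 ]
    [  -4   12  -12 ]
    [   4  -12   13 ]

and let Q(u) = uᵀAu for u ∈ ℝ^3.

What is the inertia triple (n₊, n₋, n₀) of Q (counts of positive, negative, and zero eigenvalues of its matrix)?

Row-reducing A symmetrically gives the diagonal entries 2, 4, 1.
That gives 3 positive pivots.

(3, 0, 0)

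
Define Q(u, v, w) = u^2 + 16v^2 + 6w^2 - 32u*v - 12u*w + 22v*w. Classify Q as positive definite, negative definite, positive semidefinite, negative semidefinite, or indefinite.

The associated matrix is A = [[1, -16, -6], [-16, 16, 11], [-6, 11, 6]].
Symmetric row and column elimination reduces A to a congruent diagonal form with pivots 1, -240, 5/48.
That gives 2 positive, 1 negative pivots.
Hence Q is indefinite.

indefinite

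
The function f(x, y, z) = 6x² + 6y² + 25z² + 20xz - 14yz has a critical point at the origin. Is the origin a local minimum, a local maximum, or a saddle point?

local minimum

The Hessian at the origin is H = [[12, 0, 20], [0, 12, -14], [20, -14, 50]].
Applying the same elementary operations to the rows and columns of H produces a congruent diagonal matrix with entries 12, 12, 1/3.
Counting signs: 3 positive.
H is positive definite, so the origin is a strict local minimum.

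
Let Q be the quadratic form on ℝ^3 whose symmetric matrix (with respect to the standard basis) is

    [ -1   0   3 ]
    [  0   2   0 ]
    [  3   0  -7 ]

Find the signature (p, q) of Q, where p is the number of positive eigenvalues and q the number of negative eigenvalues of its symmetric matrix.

(2, 1)

Row-reducing A symmetrically gives the diagonal entries -1, 2, 2.
So there are 2 positive, 1 negative pivots.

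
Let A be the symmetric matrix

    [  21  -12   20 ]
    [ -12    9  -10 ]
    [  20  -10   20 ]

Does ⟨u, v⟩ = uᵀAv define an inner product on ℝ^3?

no

Symmetric row and column elimination reduces A to a congruent diagonal form with pivots 21, 15/7, 0.
Counting signs: 2 positive, 1 zero.
Hence Q is positive semidefinite.
⟨·,·⟩ is an inner product exactly when A is positive definite.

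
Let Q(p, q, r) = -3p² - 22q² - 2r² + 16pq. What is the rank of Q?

3

Write A = [[-3, 8, 0], [8, -22, 0], [0, 0, -2]].
An LDLᵀ factorisation of A has diagonal entries -3, -2/3, -2.
So there are 3 negative pivots.
The rank is the number of nonzero pivots: 3.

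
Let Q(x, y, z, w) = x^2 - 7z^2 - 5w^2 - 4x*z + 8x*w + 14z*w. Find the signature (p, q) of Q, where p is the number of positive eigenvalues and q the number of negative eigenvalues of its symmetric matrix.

(1, 2)

Write A = [[1, 0, -2, 4], [0, 0, 0, 0], [-2, 0, -7, 7], [4, 0, 7, -5]].
Symmetric row and column elimination reduces A to a congruent diagonal form with pivots 1, 0, -11, -6/11.
Counting signs: 1 positive, 2 negative, 1 zero.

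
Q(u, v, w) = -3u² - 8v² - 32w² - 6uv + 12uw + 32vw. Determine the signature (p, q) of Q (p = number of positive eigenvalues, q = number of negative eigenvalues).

The associated matrix is A = [[-3, -3, 6], [-3, -8, 16], [6, 16, -32]].
Congruent diagonalization of A (simultaneous row and column reduction) yields pivots -3, -5, 0.
Counting signs: 2 negative, 1 zero.

(0, 2)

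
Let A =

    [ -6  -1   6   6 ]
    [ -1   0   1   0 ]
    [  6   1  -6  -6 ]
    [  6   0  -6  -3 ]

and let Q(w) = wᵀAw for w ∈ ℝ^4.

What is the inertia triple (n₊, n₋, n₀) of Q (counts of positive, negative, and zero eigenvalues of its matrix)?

(1, 2, 1)

Congruent diagonalization of A (simultaneous row and column reduction) yields pivots -6, 1/6, 0, -3.
That gives 1 positive, 2 negative, 1 zero pivots.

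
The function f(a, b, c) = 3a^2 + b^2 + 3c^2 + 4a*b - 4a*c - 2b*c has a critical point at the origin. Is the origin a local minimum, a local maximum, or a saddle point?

The Hessian at the origin is H = [[6, 4, -4], [4, 2, -2], [-4, -2, 6]].
Applying the same elementary operations to the rows and columns of H produces a congruent diagonal matrix with entries 6, -2/3, 4.
That gives 2 positive, 1 negative pivots.
H is indefinite, so the origin is a saddle point.

saddle point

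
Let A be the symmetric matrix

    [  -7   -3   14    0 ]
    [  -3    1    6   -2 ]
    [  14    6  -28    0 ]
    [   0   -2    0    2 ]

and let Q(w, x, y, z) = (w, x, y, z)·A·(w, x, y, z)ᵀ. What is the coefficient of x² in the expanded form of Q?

The coefficient of x² is the diagonal entry A[2,2] = 1.

1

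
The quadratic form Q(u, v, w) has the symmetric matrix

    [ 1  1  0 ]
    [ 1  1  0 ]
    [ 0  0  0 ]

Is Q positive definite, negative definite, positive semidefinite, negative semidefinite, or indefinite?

positive semidefinite

Row-reducing A symmetrically gives the diagonal entries 1, 0, 0.
Counting signs: 1 positive, 2 zero.
Hence Q is positive semidefinite.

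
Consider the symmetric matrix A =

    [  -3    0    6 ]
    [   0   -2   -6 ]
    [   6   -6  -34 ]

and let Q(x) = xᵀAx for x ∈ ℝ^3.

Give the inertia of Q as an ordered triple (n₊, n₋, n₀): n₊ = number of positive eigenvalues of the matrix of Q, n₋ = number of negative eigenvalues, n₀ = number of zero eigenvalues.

(0, 3, 0)

Congruent diagonalization of A (simultaneous row and column reduction) yields pivots -3, -2, -4.
So there are 3 negative pivots.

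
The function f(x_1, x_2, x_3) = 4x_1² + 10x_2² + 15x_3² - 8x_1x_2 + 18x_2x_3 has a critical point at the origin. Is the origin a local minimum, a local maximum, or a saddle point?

local minimum

The Hessian at the origin is H = [[8, -8, 0], [-8, 20, 18], [0, 18, 30]].
Applying the same elementary operations to the rows and columns of H produces a congruent diagonal matrix with entries 8, 12, 3.
That gives 3 positive pivots.
H is positive definite, so the origin is a strict local minimum.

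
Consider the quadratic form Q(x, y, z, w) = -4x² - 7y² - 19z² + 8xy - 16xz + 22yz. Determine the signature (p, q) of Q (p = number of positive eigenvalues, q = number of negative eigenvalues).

The associated matrix is A = [[-4, 4, -8, 0], [4, -7, 11, 0], [-8, 11, -19, 0], [0, 0, 0, 0]].
Applying the same elementary operations to the rows and columns of A produces a congruent diagonal matrix with entries -4, -3, 0, 0.
That gives 2 negative, 2 zero pivots.

(0, 2)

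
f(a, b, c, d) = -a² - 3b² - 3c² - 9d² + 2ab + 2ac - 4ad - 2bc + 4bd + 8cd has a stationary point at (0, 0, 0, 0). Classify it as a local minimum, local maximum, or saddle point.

The Hessian at the origin is H = [[-2, 2, 2, -4], [2, -6, -2, 4], [2, -2, -6, 8], [-4, 4, 8, -18]].
Row-reducing H symmetrically gives the diagonal entries -2, -4, -4, -6.
So there are 4 negative pivots.
H is negative definite, so the origin is a strict local maximum.

local maximum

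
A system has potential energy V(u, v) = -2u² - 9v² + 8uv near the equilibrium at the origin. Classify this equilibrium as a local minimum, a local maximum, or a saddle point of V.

The Hessian at the origin is H = [[-4, 8], [8, -18]].
det H = -4·-18 − (8)² = 8 > 0 and H[1,1] = -4 < 0, so H is negative definite.
Therefore the origin is a local maximum.

local maximum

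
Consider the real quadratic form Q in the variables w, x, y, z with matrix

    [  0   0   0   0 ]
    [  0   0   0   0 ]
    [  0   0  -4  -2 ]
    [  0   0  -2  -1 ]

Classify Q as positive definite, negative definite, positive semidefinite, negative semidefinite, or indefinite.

Applying the same elementary operations to the rows and columns of A produces a congruent diagonal matrix with entries 0, 0, -4, 0.
Counting signs: 1 negative, 3 zero.
Hence Q is negative semidefinite.

negative semidefinite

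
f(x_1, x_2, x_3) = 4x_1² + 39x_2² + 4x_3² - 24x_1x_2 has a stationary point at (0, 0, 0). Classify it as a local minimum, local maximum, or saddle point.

The Hessian at the origin is H = [[8, -24, 0], [-24, 78, 0], [0, 0, 8]].
An LDLᵀ factorisation of H has diagonal entries 8, 6, 8.
So there are 3 positive pivots.
H is positive definite, so the origin is a strict local minimum.

local minimum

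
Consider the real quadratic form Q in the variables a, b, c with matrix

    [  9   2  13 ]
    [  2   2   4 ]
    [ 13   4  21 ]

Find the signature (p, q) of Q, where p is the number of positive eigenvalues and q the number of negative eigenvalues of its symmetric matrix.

Applying the same elementary operations to the rows and columns of A produces a congruent diagonal matrix with entries 9, 14/9, 10/7.
So there are 3 positive pivots.

(3, 0)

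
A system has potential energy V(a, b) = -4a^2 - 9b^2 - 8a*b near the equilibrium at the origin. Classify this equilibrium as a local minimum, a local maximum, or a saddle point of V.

The Hessian at the origin is H = [[-8, -8], [-8, -18]].
det H = -8·-18 − (-8)² = 80 > 0 and H[1,1] = -8 < 0, so H is negative definite.
Therefore the origin is a local maximum.

local maximum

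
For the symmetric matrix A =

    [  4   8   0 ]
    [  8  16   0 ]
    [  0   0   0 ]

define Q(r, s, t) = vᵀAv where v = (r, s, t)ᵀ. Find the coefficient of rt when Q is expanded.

The coefficient of rt is A[1,3] + A[3,1] = 2·0 = 0.

0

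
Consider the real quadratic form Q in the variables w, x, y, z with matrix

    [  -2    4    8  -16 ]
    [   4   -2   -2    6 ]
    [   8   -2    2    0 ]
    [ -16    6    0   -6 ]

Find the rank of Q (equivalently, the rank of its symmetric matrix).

4

Symmetric row and column elimination reduces A to a congruent diagonal form with pivots -2, 6, 4/3, 1.
So there are 3 positive, 1 negative pivots.
The rank is the number of nonzero pivots: 4.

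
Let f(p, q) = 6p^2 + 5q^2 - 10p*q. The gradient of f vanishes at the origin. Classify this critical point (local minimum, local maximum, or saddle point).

The Hessian at the origin is H = [[12, -10], [-10, 10]].
det H = 12·10 − (-10)² = 20 > 0 and H[1,1] = 12 > 0, so H is positive definite.
Therefore the origin is a local minimum.

local minimum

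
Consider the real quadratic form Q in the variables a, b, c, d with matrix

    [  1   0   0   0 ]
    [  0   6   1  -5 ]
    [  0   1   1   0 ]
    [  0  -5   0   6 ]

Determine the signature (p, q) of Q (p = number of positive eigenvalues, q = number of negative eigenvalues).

(4, 0)

Applying the same elementary operations to the rows and columns of A produces a congruent diagonal matrix with entries 1, 6, 5/6, 1.
Counting signs: 4 positive.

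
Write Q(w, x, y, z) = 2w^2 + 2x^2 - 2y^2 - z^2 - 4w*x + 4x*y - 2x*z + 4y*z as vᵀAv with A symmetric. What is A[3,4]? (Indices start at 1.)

The coefficient of y·z in Q is 4. For a symmetric A this equals A[3,4] + A[4,3] = 2·A[3,4].
So A[3,4] = 4/2 = 2.

2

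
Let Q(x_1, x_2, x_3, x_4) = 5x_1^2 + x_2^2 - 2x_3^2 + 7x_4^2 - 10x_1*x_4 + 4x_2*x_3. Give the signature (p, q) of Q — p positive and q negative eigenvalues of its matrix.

Write A = [[5, 0, 0, -5], [0, 1, 2, 0], [0, 2, -2, 0], [-5, 0, 0, 7]].
Congruent diagonalization of A (simultaneous row and column reduction) yields pivots 5, 1, -6, 2.
That gives 3 positive, 1 negative pivots.

(3, 1)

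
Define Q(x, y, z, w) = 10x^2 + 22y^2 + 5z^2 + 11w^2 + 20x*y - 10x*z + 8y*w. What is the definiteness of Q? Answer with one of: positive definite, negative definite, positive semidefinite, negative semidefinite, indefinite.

positive definite

The symmetric matrix is A = [[10, 10, -5, 0], [10, 22, 0, 4], [-5, 0, 5, 0], [0, 4, 0, 11]].
An LDLᵀ factorisation of A has diagonal entries 10, 12, 5/12, 3.
So there are 4 positive pivots.
Hence Q is positive definite.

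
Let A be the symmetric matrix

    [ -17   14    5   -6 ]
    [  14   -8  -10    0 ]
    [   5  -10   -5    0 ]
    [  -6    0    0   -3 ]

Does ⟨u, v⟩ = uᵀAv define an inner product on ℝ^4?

Congruent diagonalization of A (simultaneous row and column reduction) yields pivots -17, 60/17, -40/3, -3/10.
Counting signs: 1 positive, 3 negative.
Hence Q is indefinite.
⟨·,·⟩ is an inner product exactly when A is positive definite.

no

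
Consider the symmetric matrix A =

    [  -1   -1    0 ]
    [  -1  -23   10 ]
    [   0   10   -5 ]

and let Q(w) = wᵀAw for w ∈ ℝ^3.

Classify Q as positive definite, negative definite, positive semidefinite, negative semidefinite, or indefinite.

negative definite

Leading principal minors: Δ_1 = -1, Δ_2 = 22, Δ_3 = -10.
The signs alternate starting with Δ_1 < 0, so by Sylvester's criterion Q is negative definite.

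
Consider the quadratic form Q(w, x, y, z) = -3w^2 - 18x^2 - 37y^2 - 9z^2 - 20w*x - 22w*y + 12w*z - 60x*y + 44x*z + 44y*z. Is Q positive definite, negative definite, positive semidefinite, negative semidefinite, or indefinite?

indefinite

Write A = [[-3, -10, -11, 6], [-10, -18, -30, 22], [-11, -30, -37, 22], [6, 22, 22, -9]].
Symmetric row and column elimination reduces A to a congruent diagonal form with pivots -3, 46/3, 10/23, 1.
Counting signs: 3 positive, 1 negative.
Hence Q is indefinite.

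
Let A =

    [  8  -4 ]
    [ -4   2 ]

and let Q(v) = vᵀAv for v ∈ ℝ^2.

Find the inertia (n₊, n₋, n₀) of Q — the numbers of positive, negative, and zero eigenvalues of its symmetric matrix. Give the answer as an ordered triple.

Symmetric row and column elimination reduces A to a congruent diagonal form with pivots 8, 0.
That gives 1 positive, 1 zero pivots.

(1, 0, 1)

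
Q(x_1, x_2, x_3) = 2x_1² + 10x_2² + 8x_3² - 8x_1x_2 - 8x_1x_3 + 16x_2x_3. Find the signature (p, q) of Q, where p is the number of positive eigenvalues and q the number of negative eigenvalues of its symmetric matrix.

The symmetric matrix is A = [[2, -4, -4], [-4, 10, 8], [-4, 8, 8]].
Congruent diagonalization of A (simultaneous row and column reduction) yields pivots 2, 2, 0.
That gives 2 positive, 1 zero pivots.

(2, 0)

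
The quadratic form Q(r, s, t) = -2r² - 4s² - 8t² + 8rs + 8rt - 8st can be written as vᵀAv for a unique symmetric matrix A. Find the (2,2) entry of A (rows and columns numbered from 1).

The coefficient of s² in Q is -4, and that is exactly A[2,2].

-4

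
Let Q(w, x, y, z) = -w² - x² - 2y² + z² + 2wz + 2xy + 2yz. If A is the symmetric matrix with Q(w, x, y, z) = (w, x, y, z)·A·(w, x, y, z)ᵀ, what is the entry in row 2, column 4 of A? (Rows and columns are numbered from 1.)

The coefficient of x·z in Q is 0. For a symmetric A this equals A[2,4] + A[4,2] = 2·A[2,4].
So A[2,4] = 0/2 = 0.

0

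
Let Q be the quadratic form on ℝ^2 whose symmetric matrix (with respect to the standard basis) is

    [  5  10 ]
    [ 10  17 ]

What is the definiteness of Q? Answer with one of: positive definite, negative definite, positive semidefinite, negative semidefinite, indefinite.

Congruent diagonalization of A (simultaneous row and column reduction) yields pivots 5, -3.
That gives 1 positive, 1 negative pivots.
Hence Q is indefinite.

indefinite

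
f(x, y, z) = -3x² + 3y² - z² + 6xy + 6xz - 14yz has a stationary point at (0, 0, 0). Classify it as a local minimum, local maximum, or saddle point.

The Hessian at the origin is H = [[-6, 6, 6], [6, 6, -14], [6, -14, -2]].
Symmetric row and column elimination reduces H to a congruent diagonal form with pivots -6, 12, -4/3.
So there are 1 positive, 2 negative pivots.
H is indefinite, so the origin is a saddle point.

saddle point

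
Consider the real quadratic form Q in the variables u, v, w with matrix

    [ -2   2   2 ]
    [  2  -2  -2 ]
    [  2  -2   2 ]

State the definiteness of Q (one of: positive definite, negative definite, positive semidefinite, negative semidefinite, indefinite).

indefinite

Applying the same elementary operations to the rows and columns of A produces a congruent diagonal matrix with entries -2, 0, 4.
Counting signs: 1 positive, 1 negative, 1 zero.
Hence Q is indefinite.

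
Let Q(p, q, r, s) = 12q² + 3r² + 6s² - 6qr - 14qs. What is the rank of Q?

3

The symmetric matrix is A = [[0, 0, 0, 0], [0, 12, -3, -7], [0, -3, 3, 0], [0, -7, 0, 6]].
Row-reducing A symmetrically gives the diagonal entries 0, 12, 9/4, 5/9.
Counting signs: 3 positive, 1 zero.
The rank is the number of nonzero pivots: 3.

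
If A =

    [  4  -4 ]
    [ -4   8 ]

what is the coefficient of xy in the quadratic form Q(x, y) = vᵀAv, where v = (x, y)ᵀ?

-8

The coefficient of xy is A[1,2] + A[2,1] = 2·(-4) = -8.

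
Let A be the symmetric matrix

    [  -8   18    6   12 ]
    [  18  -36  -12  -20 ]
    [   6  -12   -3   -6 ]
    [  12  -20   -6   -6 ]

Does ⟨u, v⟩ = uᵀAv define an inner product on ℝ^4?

no

Symmetric row and column elimination reduces A to a congruent diagonal form with pivots -8, 9/2, 1, 2/3.
That gives 3 positive, 1 negative pivots.
Hence Q is indefinite.
⟨·,·⟩ is an inner product exactly when A is positive definite.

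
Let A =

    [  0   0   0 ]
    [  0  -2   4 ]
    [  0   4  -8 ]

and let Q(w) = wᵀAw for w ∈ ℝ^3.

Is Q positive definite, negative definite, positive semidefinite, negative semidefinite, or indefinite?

Symmetric row and column elimination reduces A to a congruent diagonal form with pivots 0, -2, 0.
That gives 1 negative, 2 zero pivots.
Hence Q is negative semidefinite.

negative semidefinite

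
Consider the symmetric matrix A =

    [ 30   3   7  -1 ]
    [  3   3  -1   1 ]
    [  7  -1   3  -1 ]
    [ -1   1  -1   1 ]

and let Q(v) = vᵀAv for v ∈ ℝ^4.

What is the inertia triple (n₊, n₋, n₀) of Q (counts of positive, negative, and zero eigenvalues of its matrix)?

(4, 0, 0)

Symmetric row and column elimination reduces A to a congruent diagonal form with pivots 30, 27/10, 8/27, 1/2.
So there are 4 positive pivots.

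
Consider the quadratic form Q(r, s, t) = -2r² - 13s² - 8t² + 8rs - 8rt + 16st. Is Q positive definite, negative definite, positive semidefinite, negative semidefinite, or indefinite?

negative semidefinite

The associated matrix is A = [[-2, 4, -4], [4, -13, 8], [-4, 8, -8]].
Applying the same elementary operations to the rows and columns of A produces a congruent diagonal matrix with entries -2, -5, 0.
That gives 2 negative, 1 zero pivots.
Hence Q is negative semidefinite.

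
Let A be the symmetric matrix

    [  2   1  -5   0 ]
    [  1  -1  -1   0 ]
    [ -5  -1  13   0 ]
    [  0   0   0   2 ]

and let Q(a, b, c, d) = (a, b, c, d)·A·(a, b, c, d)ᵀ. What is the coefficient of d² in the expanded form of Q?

The coefficient of d² is the diagonal entry A[4,4] = 2.

2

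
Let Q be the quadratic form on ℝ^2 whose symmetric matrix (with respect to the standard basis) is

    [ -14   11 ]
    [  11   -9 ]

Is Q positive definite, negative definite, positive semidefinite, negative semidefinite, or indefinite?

negative definite

Leading principal minors: Δ_1 = -14, Δ_2 = 5.
The signs alternate starting with Δ_1 < 0, so by Sylvester's criterion Q is negative definite.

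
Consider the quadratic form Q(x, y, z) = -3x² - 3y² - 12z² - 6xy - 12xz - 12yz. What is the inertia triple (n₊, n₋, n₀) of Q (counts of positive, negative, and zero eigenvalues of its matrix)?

Write A = [[-3, -3, -6], [-3, -3, -6], [-6, -6, -12]].
Symmetric row and column elimination reduces A to a congruent diagonal form with pivots -3, 0, 0.
Counting signs: 1 negative, 2 zero.

(0, 1, 2)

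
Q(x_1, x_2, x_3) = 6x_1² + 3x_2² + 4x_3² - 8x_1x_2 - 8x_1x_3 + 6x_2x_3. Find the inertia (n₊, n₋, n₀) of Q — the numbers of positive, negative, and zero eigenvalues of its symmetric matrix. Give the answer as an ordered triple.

(3, 0, 0)

The symmetric matrix is A = [[6, -4, -4], [-4, 3, 3], [-4, 3, 4]].
Congruent diagonalization of A (simultaneous row and column reduction) yields pivots 6, 1/3, 1.
So there are 3 positive pivots.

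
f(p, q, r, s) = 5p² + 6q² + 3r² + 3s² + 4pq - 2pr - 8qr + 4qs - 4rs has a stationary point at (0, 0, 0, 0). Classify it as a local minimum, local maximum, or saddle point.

The Hessian at the origin is H = [[10, 4, -2, 0], [4, 12, -8, 4], [-2, -8, 6, -4], [0, 4, -4, 6]].
Applying the same elementary operations to the rows and columns of H produces a congruent diagonal matrix with entries 10, 52/5, 8/13, 2.
Counting signs: 4 positive.
H is positive definite, so the origin is a strict local minimum.

local minimum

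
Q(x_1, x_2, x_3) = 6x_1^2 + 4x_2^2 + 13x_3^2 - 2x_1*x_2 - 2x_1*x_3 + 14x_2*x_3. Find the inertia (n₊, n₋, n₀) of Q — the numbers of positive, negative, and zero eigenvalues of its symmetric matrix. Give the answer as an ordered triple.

(3, 0, 0)

The symmetric matrix is A = [[6, -1, -1], [-1, 4, 7], [-1, 7, 13]].
Symmetric row and column elimination reduces A to a congruent diagonal form with pivots 6, 23/6, 15/23.
That gives 3 positive pivots.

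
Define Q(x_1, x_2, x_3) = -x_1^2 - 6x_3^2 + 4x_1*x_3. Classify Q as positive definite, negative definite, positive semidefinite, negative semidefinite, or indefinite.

negative semidefinite

Write A = [[-1, 0, 2], [0, 0, 0], [2, 0, -6]].
Applying the same elementary operations to the rows and columns of A produces a congruent diagonal matrix with entries -1, 0, -2.
So there are 2 negative, 1 zero pivots.
Hence Q is negative semidefinite.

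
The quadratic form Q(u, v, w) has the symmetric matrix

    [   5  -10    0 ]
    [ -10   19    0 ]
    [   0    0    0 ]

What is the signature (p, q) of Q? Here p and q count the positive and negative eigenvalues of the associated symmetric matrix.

Symmetric row and column elimination reduces A to a congruent diagonal form with pivots 5, -1, 0.
That gives 1 positive, 1 negative, 1 zero pivots.

(1, 1)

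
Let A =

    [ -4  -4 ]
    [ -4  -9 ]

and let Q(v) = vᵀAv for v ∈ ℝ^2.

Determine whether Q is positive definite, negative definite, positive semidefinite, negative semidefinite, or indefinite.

An LDLᵀ factorisation of A has diagonal entries -4, -5.
That gives 2 negative pivots.
Hence Q is negative definite.

negative definite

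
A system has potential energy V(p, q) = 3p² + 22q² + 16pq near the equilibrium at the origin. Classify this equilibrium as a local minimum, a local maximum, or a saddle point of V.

local minimum

The Hessian at the origin is H = [[6, 16], [16, 44]].
det H = 6·44 − (16)² = 8 > 0 and H[1,1] = 6 > 0, so H is positive definite.
Therefore the origin is a local minimum.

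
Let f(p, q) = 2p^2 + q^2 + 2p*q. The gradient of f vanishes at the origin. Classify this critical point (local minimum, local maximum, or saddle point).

The Hessian at the origin is H = [[4, 2], [2, 2]].
det H = 4·2 − (2)² = 4 > 0 and H[1,1] = 4 > 0, so H is positive definite.
Therefore the origin is a local minimum.

local minimum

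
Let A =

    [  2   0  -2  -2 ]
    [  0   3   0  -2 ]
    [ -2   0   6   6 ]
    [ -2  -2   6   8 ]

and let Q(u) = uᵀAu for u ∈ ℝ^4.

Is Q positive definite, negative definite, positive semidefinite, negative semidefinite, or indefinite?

positive definite

Symmetric row and column elimination reduces A to a congruent diagonal form with pivots 2, 3, 4, 2/3.
That gives 4 positive pivots.
Hence Q is positive definite.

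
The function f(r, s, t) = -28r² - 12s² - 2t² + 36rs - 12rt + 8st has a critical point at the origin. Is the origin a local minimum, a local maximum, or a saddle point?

The Hessian at the origin is H = [[-56, 36, -12], [36, -24, 8], [-12, 8, -4]].
Congruent diagonalization of H (simultaneous row and column reduction) yields pivots -56, -6/7, -4/3.
So there are 3 negative pivots.
H is negative definite, so the origin is a strict local maximum.

local maximum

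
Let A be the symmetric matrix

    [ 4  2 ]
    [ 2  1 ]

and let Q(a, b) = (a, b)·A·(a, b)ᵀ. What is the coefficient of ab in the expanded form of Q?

4

The coefficient of ab is A[1,2] + A[2,1] = 2·2 = 4.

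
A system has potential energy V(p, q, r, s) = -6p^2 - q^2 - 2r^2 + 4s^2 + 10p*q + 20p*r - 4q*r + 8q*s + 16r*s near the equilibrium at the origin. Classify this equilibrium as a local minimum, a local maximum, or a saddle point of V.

saddle point

The Hessian at the origin is H = [[-12, 10, 20, 0], [10, -2, -4, 8], [20, -4, -4, 16], [0, 8, 16, 8]].
Symmetric row and column elimination reduces H to a congruent diagonal form with pivots -12, 19/3, 4, -40/19.
That gives 2 positive, 2 negative pivots.
H is indefinite, so the origin is a saddle point.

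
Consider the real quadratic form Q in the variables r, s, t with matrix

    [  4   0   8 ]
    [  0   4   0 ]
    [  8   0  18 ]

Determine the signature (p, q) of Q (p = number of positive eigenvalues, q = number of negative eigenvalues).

(3, 0)

Congruent diagonalization of A (simultaneous row and column reduction) yields pivots 4, 4, 2.
So there are 3 positive pivots.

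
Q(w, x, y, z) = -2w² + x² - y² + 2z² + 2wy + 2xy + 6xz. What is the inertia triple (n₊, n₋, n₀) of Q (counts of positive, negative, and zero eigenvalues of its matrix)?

(1, 3, 0)

The associated matrix is A = [[-2, 0, 1, 0], [0, 1, 1, 3], [1, 1, -1, 0], [0, 3, 0, 2]].
Applying the same elementary operations to the rows and columns of A produces a congruent diagonal matrix with entries -2, 1, -3/2, -1.
So there are 1 positive, 3 negative pivots.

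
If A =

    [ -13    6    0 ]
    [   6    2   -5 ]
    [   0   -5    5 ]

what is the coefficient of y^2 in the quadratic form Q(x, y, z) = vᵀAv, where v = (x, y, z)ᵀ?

2

The coefficient of y^2 is the diagonal entry A[2,2] = 2.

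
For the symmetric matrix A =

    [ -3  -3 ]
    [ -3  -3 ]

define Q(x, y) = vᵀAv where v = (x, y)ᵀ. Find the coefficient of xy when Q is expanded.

The coefficient of xy is A[1,2] + A[2,1] = 2·(-3) = -6.

-6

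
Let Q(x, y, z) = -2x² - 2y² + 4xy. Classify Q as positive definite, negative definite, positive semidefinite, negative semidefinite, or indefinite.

negative semidefinite

The symmetric matrix is A = [[-2, 2, 0], [2, -2, 0], [0, 0, 0]].
Row-reducing A symmetrically gives the diagonal entries -2, 0, 0.
That gives 1 negative, 2 zero pivots.
Hence Q is negative semidefinite.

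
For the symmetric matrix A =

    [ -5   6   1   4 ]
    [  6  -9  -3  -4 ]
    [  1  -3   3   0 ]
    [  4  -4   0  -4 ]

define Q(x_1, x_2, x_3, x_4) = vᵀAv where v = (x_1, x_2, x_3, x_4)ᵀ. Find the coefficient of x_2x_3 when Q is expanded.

-6

The coefficient of x_2x_3 is A[2,3] + A[3,2] = 2·(-3) = -6.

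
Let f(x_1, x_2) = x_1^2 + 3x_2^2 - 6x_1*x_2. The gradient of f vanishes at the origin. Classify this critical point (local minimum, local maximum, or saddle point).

saddle point

The Hessian at the origin is H = [[2, -6], [-6, 6]].
det H = 2·6 − (-6)² = -24 < 0, so H is indefinite.
Therefore the origin is a saddle point.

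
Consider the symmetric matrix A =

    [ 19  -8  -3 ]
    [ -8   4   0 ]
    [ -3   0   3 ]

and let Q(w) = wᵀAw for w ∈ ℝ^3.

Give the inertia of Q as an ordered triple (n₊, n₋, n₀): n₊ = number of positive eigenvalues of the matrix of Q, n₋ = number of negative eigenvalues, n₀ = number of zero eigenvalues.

Applying the same elementary operations to the rows and columns of A produces a congruent diagonal matrix with entries 19, 12/19, 0.
That gives 2 positive, 1 zero pivots.

(2, 0, 1)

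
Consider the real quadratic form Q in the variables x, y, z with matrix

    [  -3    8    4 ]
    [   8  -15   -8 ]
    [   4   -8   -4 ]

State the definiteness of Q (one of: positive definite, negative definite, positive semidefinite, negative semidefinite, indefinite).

Row-reducing A symmetrically gives the diagonal entries -3, 19/3, 4/19.
So there are 2 positive, 1 negative pivots.
Hence Q is indefinite.

indefinite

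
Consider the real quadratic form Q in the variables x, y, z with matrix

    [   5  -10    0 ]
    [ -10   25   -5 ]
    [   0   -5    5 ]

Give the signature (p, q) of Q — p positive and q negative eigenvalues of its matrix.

(2, 0)

Row-reducing A symmetrically gives the diagonal entries 5, 5, 0.
So there are 2 positive, 1 zero pivots.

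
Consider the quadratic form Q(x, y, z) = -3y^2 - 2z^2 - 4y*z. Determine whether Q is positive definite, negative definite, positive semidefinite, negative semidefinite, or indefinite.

negative semidefinite

The associated matrix is A = [[0, 0, 0], [0, -3, -2], [0, -2, -2]].
Symmetric row and column elimination reduces A to a congruent diagonal form with pivots 0, -3, -2/3.
That gives 2 negative, 1 zero pivots.
Hence Q is negative semidefinite.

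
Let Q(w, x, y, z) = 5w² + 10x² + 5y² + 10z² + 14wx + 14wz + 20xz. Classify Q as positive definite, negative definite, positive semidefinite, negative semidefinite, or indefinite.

positive semidefinite

The associated matrix is A = [[5, 7, 0, 7], [7, 10, 0, 10], [0, 0, 5, 0], [7, 10, 0, 10]].
Congruent diagonalization of A (simultaneous row and column reduction) yields pivots 5, 1/5, 5, 0.
Counting signs: 3 positive, 1 zero.
Hence Q is positive semidefinite.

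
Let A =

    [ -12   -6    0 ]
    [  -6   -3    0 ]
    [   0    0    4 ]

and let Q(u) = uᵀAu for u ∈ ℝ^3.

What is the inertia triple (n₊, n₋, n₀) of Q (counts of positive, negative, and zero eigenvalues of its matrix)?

(1, 1, 1)

Applying the same elementary operations to the rows and columns of A produces a congruent diagonal matrix with entries -12, 0, 4.
So there are 1 positive, 1 negative, 1 zero pivots.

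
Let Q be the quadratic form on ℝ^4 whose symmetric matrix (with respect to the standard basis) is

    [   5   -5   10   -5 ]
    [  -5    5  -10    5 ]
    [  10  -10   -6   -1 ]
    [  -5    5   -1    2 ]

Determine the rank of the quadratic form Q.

3

Congruent diagonalization of A (simultaneous row and column reduction) yields pivots 5, 0, -26, 3/26.
So there are 2 positive, 1 negative, 1 zero pivots.
The rank is the number of nonzero pivots: 3.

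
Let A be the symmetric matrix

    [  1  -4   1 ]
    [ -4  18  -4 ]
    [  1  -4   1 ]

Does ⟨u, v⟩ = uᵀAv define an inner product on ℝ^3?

Congruent diagonalization of A (simultaneous row and column reduction) yields pivots 1, 2, 0.
That gives 2 positive, 1 zero pivots.
Hence Q is positive semidefinite.
⟨·,·⟩ is an inner product exactly when A is positive definite.

no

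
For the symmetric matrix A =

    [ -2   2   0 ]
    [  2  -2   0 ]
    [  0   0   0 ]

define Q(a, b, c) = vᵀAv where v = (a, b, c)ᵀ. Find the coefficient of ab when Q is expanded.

4

The coefficient of ab is A[1,2] + A[2,1] = 2·2 = 4.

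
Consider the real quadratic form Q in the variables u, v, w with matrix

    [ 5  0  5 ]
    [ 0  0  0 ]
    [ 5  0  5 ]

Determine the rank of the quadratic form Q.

Applying the same elementary operations to the rows and columns of A produces a congruent diagonal matrix with entries 5, 0, 0.
That gives 1 positive, 2 zero pivots.
The rank is the number of nonzero pivots: 1.

1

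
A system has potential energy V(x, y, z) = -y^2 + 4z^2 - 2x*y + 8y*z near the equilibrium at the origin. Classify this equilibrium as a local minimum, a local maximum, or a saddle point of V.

The Hessian at the origin is H = [[0, -2, 0], [-2, -2, 8], [0, 8, 8]].
H is indefinite, so the origin is a saddle point.

saddle point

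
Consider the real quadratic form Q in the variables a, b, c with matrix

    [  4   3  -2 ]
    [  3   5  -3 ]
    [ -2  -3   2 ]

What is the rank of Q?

An LDLᵀ factorisation of A has diagonal entries 4, 11/4, 2/11.
That gives 3 positive pivots.
The rank is the number of nonzero pivots: 3.

3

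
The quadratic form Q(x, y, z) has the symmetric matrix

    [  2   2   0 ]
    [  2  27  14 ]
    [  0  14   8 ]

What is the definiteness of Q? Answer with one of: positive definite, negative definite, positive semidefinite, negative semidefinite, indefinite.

positive definite

Leading principal minors: Δ_1 = 2, Δ_2 = 50, Δ_3 = 8.
All leading principal minors are positive, so by Sylvester's criterion Q is positive definite.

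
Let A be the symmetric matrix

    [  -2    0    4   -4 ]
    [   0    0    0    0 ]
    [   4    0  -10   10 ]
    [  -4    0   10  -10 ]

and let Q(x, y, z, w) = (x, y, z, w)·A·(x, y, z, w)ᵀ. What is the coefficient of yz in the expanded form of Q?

0

The coefficient of yz is A[2,3] + A[3,2] = 2·0 = 0.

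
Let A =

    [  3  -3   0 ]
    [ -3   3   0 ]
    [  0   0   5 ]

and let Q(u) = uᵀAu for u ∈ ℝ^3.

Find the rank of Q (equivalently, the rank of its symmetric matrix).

Congruent diagonalization of A (simultaneous row and column reduction) yields pivots 3, 0, 5.
So there are 2 positive, 1 zero pivots.
The rank is the number of nonzero pivots: 2.

2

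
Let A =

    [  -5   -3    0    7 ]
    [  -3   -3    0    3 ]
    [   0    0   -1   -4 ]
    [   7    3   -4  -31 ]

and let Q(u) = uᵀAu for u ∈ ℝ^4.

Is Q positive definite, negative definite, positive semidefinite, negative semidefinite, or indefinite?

negative definite

Leading principal minors: Δ_1 = -5, Δ_2 = 6, Δ_3 = -6, Δ_4 = 24.
The signs alternate starting with Δ_1 < 0, so by Sylvester's criterion Q is negative definite.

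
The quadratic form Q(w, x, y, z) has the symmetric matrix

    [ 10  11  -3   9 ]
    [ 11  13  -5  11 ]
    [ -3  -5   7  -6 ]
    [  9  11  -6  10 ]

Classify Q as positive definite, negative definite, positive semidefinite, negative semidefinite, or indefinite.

Leading principal minors: Δ_1 = 10, Δ_2 = 9, Δ_3 = 26, Δ_4 = 1.
All leading principal minors are positive, so by Sylvester's criterion Q is positive definite.

positive definite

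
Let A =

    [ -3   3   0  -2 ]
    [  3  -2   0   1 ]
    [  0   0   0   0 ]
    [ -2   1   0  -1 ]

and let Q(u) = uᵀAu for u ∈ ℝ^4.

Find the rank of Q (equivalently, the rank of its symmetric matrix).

3

Applying the same elementary operations to the rows and columns of A produces a congruent diagonal matrix with entries -3, 1, 0, -2/3.
That gives 1 positive, 2 negative, 1 zero pivots.
The rank is the number of nonzero pivots: 3.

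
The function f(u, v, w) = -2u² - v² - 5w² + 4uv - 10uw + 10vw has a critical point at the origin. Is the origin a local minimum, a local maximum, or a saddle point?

The Hessian at the origin is H = [[-4, 4, -10], [4, -2, 10], [-10, 10, -10]].
Applying the same elementary operations to the rows and columns of H produces a congruent diagonal matrix with entries -4, 2, 15.
Counting signs: 2 positive, 1 negative.
H is indefinite, so the origin is a saddle point.

saddle point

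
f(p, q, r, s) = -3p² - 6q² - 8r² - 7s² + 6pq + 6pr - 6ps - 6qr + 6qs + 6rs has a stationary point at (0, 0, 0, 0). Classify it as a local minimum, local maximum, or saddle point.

The Hessian at the origin is H = [[-6, 6, 6, -6], [6, -12, -6, 6], [6, -6, -16, 6], [-6, 6, 6, -14]].
Symmetric row and column elimination reduces H to a congruent diagonal form with pivots -6, -6, -10, -8.
Counting signs: 4 negative.
H is negative definite, so the origin is a strict local maximum.

local maximum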